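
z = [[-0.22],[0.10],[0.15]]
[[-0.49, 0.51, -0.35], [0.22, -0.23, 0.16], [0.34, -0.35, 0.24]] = z@[[2.24, -2.34, 1.58]]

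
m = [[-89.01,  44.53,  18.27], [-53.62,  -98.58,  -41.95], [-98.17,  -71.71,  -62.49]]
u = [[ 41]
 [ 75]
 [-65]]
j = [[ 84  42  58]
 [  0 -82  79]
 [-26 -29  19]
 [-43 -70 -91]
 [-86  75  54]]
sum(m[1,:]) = -194.14999999999998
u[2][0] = -65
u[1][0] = 75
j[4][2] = 54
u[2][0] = -65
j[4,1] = 75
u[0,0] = 41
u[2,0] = -65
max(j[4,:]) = 75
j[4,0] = -86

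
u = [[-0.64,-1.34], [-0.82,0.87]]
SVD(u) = [[-0.87, 0.49],[0.49, 0.87]] @ diag([1.6020321783285514, 1.0334374192953713]) @ [[0.1, 1.0], [-1.0, 0.10]]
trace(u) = 0.23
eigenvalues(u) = [-1.18, 1.41]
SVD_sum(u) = [[-0.13,-1.39], [0.08,0.78]] + [[-0.51, 0.05],[-0.9, 0.09]]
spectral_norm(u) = 1.60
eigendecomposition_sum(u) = [[-0.93, -0.61],[-0.37, -0.24]] + [[0.29, -0.73], [-0.45, 1.11]]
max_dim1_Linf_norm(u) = 1.34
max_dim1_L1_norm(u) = 1.98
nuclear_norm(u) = 2.64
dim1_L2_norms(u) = [1.48, 1.2]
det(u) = -1.66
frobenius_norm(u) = 1.91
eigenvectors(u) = [[-0.93, 0.55], [-0.37, -0.84]]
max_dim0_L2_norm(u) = 1.6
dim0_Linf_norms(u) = [0.82, 1.34]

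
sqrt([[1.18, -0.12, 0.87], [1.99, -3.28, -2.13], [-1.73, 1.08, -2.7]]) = [[1.10,-0.24,0.1], [-0.18,-0.09,-2.8], [-0.78,1.19,0.84]]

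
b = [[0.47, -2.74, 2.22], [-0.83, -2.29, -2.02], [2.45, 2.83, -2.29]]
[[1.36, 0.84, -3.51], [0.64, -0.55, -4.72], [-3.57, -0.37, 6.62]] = b @[[-0.74, 0.17, 1.02], [-0.33, -0.06, 1.57], [0.36, 0.27, 0.14]]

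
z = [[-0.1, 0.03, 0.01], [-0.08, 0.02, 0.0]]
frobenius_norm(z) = 0.13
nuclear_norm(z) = 0.14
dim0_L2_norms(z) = [0.13, 0.04, 0.01]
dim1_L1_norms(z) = [0.14, 0.1]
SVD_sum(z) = [[-0.1, 0.03, 0.01], [-0.08, 0.02, 0.00]] + [[0.00,0.00,0.0],[-0.00,-0.00,-0.0]]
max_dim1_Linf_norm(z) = 0.1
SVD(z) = [[-0.79,-0.62],[-0.62,0.79]] @ diag([0.13323919546838137, 0.0068787201526495515]) @ [[0.96, -0.27, -0.06], [-0.17, -0.41, -0.90]]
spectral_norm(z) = 0.13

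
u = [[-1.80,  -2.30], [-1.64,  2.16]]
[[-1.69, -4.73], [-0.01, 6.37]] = u @ [[0.48, -0.58], [0.36, 2.51]]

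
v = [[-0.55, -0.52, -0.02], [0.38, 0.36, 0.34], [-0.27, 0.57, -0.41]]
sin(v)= [[-0.55, -0.50, -0.04], [0.36, 0.34, 0.33], [-0.22, 0.57, -0.39]]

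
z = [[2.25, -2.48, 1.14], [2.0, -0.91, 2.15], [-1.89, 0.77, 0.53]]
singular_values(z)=[4.75, 1.71, 0.94]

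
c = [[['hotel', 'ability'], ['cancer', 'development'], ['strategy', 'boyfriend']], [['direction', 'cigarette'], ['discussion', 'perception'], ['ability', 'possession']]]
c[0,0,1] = 'ability'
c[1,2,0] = 'ability'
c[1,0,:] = ['direction', 'cigarette']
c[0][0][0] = 'hotel'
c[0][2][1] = 'boyfriend'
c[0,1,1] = 'development'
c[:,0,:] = [['hotel', 'ability'], ['direction', 'cigarette']]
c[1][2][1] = 'possession'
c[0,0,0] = 'hotel'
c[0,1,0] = 'cancer'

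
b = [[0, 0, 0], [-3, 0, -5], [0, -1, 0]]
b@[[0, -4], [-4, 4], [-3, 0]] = [[0, 0], [15, 12], [4, -4]]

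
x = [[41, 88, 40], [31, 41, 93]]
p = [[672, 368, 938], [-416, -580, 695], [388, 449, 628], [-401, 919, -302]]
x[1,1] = 41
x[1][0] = 31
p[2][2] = 628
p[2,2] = 628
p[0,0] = 672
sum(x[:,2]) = 133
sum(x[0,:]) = 169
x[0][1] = 88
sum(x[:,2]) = 133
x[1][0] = 31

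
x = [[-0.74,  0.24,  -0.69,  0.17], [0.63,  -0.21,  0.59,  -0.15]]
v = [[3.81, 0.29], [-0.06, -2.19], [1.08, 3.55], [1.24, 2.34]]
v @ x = [[-2.64, 0.85, -2.46, 0.6], [-1.34, 0.45, -1.25, 0.32], [1.44, -0.49, 1.35, -0.35], [0.56, -0.19, 0.52, -0.14]]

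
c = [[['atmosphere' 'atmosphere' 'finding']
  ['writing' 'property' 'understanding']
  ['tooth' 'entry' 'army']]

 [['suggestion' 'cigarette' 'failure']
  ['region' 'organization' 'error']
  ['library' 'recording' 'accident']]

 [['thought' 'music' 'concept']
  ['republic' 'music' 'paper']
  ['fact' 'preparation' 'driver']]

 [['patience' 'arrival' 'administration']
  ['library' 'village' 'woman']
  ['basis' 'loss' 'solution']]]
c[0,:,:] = [['atmosphere', 'atmosphere', 'finding'], ['writing', 'property', 'understanding'], ['tooth', 'entry', 'army']]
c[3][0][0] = 'patience'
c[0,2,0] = 'tooth'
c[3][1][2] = 'woman'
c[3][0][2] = 'administration'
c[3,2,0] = 'basis'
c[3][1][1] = 'village'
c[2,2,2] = 'driver'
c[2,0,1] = 'music'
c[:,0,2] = ['finding', 'failure', 'concept', 'administration']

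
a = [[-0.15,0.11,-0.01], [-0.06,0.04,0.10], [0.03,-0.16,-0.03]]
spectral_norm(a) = 0.24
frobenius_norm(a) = 0.28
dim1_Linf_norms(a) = [0.15, 0.1, 0.16]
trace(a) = -0.14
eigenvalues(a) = [(-0.12+0j), (-0.01+0.13j), (-0.01-0.13j)]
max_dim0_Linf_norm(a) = 0.16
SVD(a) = [[-0.71,-0.66,-0.25], [-0.35,0.64,-0.68], [0.61,-0.39,-0.69]] @ diag([0.24383690169400887, 0.0970811939193207, 0.09175405799998981]) @ [[0.60, -0.78, -0.19], [0.49, 0.17, 0.85], [0.63, 0.61, -0.49]]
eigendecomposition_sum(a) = [[(-0.12-0j),(0.03+0j),(-0.05+0j)], [(-0.03-0j),(0.01+0j),-0.01+0.00j], [-0.02-0.00j,(0.01+0j),-0.01+0.00j]] + [[(-0.01-0j), 0.04+0.02j, 0.02-0.03j], [-0.01-0.02j, (0.02+0.07j), 0.06-0.00j], [0.02-0.01j, (-0.08-0j), (-0.01+0.06j)]] + [[(-0.01+0j), 0.04-0.02j, 0.02+0.03j], [-0.01+0.02j, (0.02-0.07j), 0.06+0.00j], [0.02+0.01j, -0.08+0.00j, (-0.01-0.06j)]]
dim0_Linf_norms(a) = [0.15, 0.16, 0.1]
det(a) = -0.00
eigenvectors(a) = [[(-0.95+0j), (0.32+0.17j), 0.32-0.17j], [(-0.26+0j), (0.15+0.61j), 0.15-0.61j], [-0.15+0.00j, -0.69+0.00j, (-0.69-0j)]]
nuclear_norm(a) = 0.43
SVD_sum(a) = [[-0.10, 0.13, 0.03], [-0.05, 0.07, 0.02], [0.09, -0.12, -0.03]] + [[-0.03, -0.01, -0.05], [0.03, 0.01, 0.05], [-0.02, -0.01, -0.03]] + [[-0.01, -0.01, 0.01],[-0.04, -0.04, 0.03],[-0.04, -0.04, 0.03]]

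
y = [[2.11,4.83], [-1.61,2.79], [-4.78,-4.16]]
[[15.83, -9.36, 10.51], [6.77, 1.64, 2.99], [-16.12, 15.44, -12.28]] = y@[[0.84, -2.49, 1.09], [2.91, -0.85, 1.70]]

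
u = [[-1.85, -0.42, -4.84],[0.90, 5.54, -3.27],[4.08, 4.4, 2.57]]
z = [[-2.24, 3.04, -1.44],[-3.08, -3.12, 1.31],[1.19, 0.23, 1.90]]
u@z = [[-0.32, -5.43, -7.08], [-22.97, -15.30, -0.25], [-19.63, -0.73, 4.77]]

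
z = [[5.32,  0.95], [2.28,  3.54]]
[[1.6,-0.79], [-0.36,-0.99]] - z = [[-3.72,  -1.74], [-2.64,  -4.53]]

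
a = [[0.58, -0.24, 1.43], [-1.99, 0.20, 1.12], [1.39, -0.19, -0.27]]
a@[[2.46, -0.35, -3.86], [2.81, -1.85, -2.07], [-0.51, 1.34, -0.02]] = [[0.02, 2.16, -1.77], [-4.9, 1.83, 7.24], [3.02, -0.50, -4.97]]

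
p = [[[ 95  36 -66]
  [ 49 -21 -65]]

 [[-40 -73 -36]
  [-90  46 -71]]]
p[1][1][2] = -71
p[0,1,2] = -65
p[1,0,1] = -73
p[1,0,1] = -73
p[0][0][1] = 36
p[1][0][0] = -40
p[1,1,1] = 46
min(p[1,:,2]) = -71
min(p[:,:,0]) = -90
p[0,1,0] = 49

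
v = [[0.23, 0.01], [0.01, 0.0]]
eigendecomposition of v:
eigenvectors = [[1.0, -0.04],[0.04, 1.0]]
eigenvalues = [0.23, -0.0]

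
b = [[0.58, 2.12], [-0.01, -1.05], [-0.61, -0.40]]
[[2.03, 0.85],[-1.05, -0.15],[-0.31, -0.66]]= b @ [[-0.15, 0.99], [1.0, 0.13]]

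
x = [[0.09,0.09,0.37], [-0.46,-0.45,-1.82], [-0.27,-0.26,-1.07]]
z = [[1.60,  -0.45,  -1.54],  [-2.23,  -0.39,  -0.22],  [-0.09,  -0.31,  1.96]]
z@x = [[0.77, 0.75, 3.06], [0.04, 0.03, 0.12], [-0.39, -0.38, -1.57]]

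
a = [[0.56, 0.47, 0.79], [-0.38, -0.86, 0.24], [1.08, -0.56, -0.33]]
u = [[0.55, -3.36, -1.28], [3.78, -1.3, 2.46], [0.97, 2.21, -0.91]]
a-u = [[0.01, 3.83, 2.07], [-4.16, 0.44, -2.22], [0.11, -2.77, 0.58]]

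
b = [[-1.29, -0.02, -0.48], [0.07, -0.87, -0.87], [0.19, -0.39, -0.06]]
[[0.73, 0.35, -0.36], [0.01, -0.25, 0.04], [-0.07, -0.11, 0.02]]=b@ [[-0.59, -0.34, 0.34],[-0.12, 0.08, 0.14],[0.06, 0.18, -0.16]]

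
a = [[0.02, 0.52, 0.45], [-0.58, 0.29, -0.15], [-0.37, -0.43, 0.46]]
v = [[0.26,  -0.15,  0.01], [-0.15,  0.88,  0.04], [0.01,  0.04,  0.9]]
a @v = [[-0.07, 0.47, 0.43], [-0.2, 0.34, -0.13], [-0.03, -0.30, 0.39]]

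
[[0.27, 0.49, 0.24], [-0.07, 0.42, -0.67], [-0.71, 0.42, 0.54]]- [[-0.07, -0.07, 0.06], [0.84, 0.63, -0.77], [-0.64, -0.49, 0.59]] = [[0.34, 0.56, 0.18], [-0.91, -0.21, 0.10], [-0.07, 0.91, -0.05]]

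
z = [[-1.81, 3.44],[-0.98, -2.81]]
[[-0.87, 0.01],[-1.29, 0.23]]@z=[[1.56,-3.02], [2.11,-5.08]]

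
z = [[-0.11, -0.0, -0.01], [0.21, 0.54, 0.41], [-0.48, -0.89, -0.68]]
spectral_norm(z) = 1.41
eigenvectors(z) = [[-0.08+0.00j, (0.07-0.03j), (0.07+0.03j)],  [0.49+0.00j, 0.57+0.06j, (0.57-0.06j)],  [-0.87+0.00j, (-0.81+0j), -0.81-0.00j]]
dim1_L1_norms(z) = [0.12, 1.16, 2.05]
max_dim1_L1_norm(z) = 2.05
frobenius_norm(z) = 1.41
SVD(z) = [[-0.03,-0.84,-0.54], [0.50,-0.48,0.72], [-0.86,-0.25,0.44]] @ diag([1.409520099004888, 0.11893372157761505, 0.002803635666228395]) @ [[0.37, 0.74, 0.56],[0.93, -0.33, -0.17],[-0.06, -0.59, 0.81]]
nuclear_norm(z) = 1.53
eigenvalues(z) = [(-0.22+0j), (-0.01+0.04j), (-0.01-0.04j)]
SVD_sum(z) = [[-0.02,-0.03,-0.03], [0.26,0.52,0.4], [-0.45,-0.90,-0.69]] + [[-0.09, 0.03, 0.02],[-0.05, 0.02, 0.01],[-0.03, 0.01, 0.01]] + [[0.0, 0.00, -0.00],[-0.0, -0.00, 0.0],[-0.00, -0.0, 0.0]]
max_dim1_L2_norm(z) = 1.22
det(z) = -0.00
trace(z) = -0.25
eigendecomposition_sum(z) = [[(-0.08-0j), (-0.04+0j), (-0.04+0j)], [(0.49+0j), 0.28-0.00j, (0.24-0j)], [(-0.88-0j), -0.49+0.00j, -0.42+0.00j]] + [[-0.02+0.01j, 0.02+0.00j, (0.01+0j)], [-0.14+0.01j, (0.13+0.1j), (0.09+0.05j)], [0.20-0.03j, -0.20-0.12j, (-0.13-0.06j)]] + [[-0.02-0.01j, 0.02-0.00j, 0.01-0.00j], [(-0.14-0.01j), 0.13-0.10j, (0.09-0.05j)], [(0.2+0.03j), (-0.2+0.12j), -0.13+0.06j]]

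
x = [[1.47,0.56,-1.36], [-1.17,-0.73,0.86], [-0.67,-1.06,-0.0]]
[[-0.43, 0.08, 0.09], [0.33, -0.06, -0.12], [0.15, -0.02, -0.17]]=x@[[-0.12,-0.02,0.09],[-0.07,0.03,0.1],[0.16,-0.07,0.07]]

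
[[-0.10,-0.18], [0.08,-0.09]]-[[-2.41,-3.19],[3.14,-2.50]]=[[2.31, 3.01], [-3.06, 2.41]]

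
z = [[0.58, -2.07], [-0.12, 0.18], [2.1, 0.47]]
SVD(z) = [[-0.72, 0.69], [0.09, -0.04], [-0.69, -0.73]] @ diag([2.2157854519446034, 2.095064397805149]) @ [[-0.84, 0.53],  [-0.53, -0.84]]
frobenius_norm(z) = 3.05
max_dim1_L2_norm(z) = 2.15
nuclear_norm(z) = 4.31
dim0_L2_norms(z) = [2.18, 2.13]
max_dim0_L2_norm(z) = 2.18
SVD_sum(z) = [[1.35, -0.85], [-0.17, 0.11], [1.29, -0.81]] + [[-0.77, -1.22],  [0.05, 0.07],  [0.81, 1.28]]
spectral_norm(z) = 2.22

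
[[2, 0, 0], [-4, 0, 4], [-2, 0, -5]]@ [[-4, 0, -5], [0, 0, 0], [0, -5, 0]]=[[-8, 0, -10], [16, -20, 20], [8, 25, 10]]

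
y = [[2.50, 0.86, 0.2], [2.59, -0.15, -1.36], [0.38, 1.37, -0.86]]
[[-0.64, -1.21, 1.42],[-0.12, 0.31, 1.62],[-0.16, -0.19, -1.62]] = y @ [[-0.17, -0.26, 0.88], [-0.20, -0.49, -1.05], [-0.21, -0.67, 0.60]]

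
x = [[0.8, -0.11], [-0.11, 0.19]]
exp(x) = [[2.24, -0.18], [-0.18, 1.22]]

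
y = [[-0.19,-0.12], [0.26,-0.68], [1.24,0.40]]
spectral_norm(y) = 1.32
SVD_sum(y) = [[-0.21, -0.06], [0.05, 0.01], [1.25, 0.38]] + [[0.02,  -0.06], [0.21,  -0.69], [-0.01,  0.02]]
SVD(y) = [[-0.16, -0.08], [0.04, -1.0], [0.99, 0.02]] @ diag([1.321621726244623, 0.7289828617451733]) @ [[0.96, 0.29], [-0.29, 0.96]]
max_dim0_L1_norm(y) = 1.69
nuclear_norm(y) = 2.05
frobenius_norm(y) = 1.51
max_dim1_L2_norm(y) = 1.3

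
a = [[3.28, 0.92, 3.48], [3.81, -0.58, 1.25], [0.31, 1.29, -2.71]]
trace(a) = -0.01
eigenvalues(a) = [(4.62+0j), (-2.31+0.77j), (-2.31-0.77j)]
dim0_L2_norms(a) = [5.04, 1.69, 4.58]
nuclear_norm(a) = 10.62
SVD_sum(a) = [[3.6,  0.03,  3.12], [2.79,  0.03,  2.42], [-1.16,  -0.01,  -1.00]] + [[-0.13, -0.06, 0.15],[0.83, 0.37, -0.96],[1.58, 0.71, -1.83]] + [[-0.19, 0.95, 0.21], [0.19, -0.98, -0.21], [-0.12, 0.59, 0.13]]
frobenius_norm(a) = 7.02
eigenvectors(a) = [[(0.78+0j),0.46+0.14j,(0.46-0.14j)], [0.61+0.00j,(-0.32-0.44j),(-0.32+0.44j)], [0.14+0.00j,(-0.69+0j),-0.69-0.00j]]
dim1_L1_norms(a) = [7.68, 5.64, 4.31]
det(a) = 27.45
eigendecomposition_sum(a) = [[3.46+0.00j,  1.07+0.00j,  1.83+0.00j], [(2.69+0j),  0.83+0.00j,  (1.42+0j)], [0.62+0.00j,  0.19+0.00j,  (0.33+0j)]] + [[-0.09+0.69j, (-0.07-1.11j), (0.83+0.96j)], [(0.56-0.56j), (-0.7+1.05j), (-0.08-1.44j)], [(-0.15-0.98j), 0.55+1.49j, -1.52-0.97j]] + [[(-0.09-0.69j), -0.07+1.11j, (0.83-0.96j)], [(0.56+0.56j), -0.70-1.05j, (-0.08+1.44j)], [-0.15+0.98j, (0.55-1.49j), -1.52+0.97j]]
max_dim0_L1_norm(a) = 7.44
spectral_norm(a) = 6.22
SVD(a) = [[-0.77, 0.07, 0.64], [-0.59, -0.46, -0.66], [0.25, -0.88, 0.40]] @ diag([6.219804819260674, 2.856893787071375, 1.544890254903141]) @ [[-0.76, -0.01, -0.66], [-0.63, -0.28, 0.73], [-0.19, 0.96, 0.21]]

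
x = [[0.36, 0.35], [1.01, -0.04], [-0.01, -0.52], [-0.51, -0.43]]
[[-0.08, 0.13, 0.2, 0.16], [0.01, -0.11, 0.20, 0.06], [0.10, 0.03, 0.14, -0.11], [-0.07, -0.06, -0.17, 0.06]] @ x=[[0.02, -0.21], [-0.14, -0.12], [0.12, 0.01], [-0.11, 0.04]]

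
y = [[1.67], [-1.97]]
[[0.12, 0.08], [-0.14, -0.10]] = y@ [[0.07, 0.05]]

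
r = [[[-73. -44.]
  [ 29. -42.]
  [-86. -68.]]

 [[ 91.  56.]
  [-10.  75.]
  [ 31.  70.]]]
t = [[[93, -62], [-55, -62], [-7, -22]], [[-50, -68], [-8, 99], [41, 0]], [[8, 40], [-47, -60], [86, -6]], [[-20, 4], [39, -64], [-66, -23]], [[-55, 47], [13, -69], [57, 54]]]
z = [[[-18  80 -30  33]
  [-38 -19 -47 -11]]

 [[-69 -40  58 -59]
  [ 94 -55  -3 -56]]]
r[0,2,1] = -68.0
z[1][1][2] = -3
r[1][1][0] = -10.0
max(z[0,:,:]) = 80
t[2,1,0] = -47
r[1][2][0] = 31.0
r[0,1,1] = -42.0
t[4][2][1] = 54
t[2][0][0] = 8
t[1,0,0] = -50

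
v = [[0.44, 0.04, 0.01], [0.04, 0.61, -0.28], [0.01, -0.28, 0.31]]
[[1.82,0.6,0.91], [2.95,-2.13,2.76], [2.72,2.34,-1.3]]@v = [[0.83,0.18,0.13], [1.24,-1.95,1.48], [1.28,1.9,-1.03]]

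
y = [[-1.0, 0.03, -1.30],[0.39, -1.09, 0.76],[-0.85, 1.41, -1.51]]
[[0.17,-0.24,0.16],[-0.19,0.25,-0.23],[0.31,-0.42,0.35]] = y @ [[-0.02, 0.08, -0.18], [0.09, -0.12, 0.16], [-0.11, 0.12, 0.02]]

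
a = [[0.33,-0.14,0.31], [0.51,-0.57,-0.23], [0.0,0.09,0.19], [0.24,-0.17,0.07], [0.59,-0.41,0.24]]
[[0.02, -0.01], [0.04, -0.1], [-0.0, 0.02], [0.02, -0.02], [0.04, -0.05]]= a @ [[0.06, 0.02], [-0.01, 0.18], [-0.01, 0.03]]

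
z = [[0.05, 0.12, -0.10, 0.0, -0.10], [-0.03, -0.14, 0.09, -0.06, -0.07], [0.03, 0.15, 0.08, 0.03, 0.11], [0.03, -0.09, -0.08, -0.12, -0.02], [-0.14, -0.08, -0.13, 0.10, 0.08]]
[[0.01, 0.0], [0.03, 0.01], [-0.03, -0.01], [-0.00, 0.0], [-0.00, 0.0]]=z @ [[-0.2,  -0.06], [-0.02,  -0.01], [0.06,  0.02], [-0.02,  -0.01], [-0.25,  -0.07]]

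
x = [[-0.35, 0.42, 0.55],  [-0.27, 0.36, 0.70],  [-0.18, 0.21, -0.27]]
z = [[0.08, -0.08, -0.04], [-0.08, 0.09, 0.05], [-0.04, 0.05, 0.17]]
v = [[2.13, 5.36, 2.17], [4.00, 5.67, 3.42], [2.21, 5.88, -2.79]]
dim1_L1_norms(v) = [9.66, 13.09, 10.88]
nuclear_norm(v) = 16.65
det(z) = 0.00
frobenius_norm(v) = 12.04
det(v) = 47.65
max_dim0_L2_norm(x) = 0.93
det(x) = 0.01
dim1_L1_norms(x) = [1.32, 1.33, 0.66]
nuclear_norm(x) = 1.55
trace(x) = -0.26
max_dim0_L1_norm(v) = 16.91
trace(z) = 0.34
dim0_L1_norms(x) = [0.8, 0.99, 1.52]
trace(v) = 5.01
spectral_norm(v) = 11.07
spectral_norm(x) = 1.13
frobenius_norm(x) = 1.20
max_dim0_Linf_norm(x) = 0.7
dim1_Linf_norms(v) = [5.36, 5.67, 5.88]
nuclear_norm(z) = 0.34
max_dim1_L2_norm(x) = 0.83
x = v @ z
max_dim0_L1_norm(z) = 0.26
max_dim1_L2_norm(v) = 7.74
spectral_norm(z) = 0.23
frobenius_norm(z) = 0.25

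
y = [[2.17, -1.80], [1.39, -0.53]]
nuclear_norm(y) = 3.59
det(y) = 1.35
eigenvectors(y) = [[(0.75+0j), 0.75-0.00j],  [(0.56-0.34j), 0.56+0.34j]]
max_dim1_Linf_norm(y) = 2.17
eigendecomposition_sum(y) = [[(1.08-0.26j),(-0.9+0.9j)],[0.70-0.69j,(-0.27+1.08j)]] + [[1.09+0.26j, -0.90-0.90j], [(0.7+0.69j), (-0.27-1.08j)]]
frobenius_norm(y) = 3.19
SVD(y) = [[-0.89, -0.46], [-0.46, 0.89]] @ diag([3.1589155404886315, 0.4279633256009381]) @ [[-0.81,0.58], [0.58,0.81]]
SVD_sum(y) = [[2.28,-1.64], [1.17,-0.84]] + [[-0.11, -0.16], [0.22, 0.31]]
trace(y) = 1.64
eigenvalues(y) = [(0.82+0.82j), (0.82-0.82j)]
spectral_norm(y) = 3.16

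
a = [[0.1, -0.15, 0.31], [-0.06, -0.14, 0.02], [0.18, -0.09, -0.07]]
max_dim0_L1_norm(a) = 0.4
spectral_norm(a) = 0.37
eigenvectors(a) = [[-0.88, 0.69, 0.41], [0.1, 0.56, 0.91], [-0.47, -0.46, 0.09]]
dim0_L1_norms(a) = [0.34, 0.38, 0.4]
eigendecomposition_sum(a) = [[0.19, -0.1, 0.16], [-0.02, 0.01, -0.02], [0.1, -0.05, 0.09]] + [[-0.11, 0.03, 0.21], [-0.09, 0.02, 0.17], [0.07, -0.02, -0.14]] + [[0.02,  -0.08,  -0.06], [0.05,  -0.17,  -0.14], [0.01,  -0.02,  -0.01]]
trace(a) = -0.11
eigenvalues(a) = [0.28, -0.23, -0.16]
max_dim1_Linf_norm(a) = 0.31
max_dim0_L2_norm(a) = 0.32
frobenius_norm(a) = 0.44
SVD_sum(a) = [[0.10, -0.18, 0.29], [0.02, -0.03, 0.06], [0.01, -0.02, 0.03]] + [[-0.02, 0.01, 0.01], [-0.01, 0.01, 0.01], [0.17, -0.06, -0.10]] + [[0.01, 0.02, 0.01], [-0.07, -0.11, -0.04], [-0.00, -0.01, -0.0]]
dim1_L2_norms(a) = [0.36, 0.15, 0.21]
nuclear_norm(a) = 0.72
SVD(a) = [[-0.98, -0.1, -0.2], [-0.19, -0.08, 0.98], [-0.11, 0.99, 0.06]] @ diag([0.36576334921075654, 0.21076661054825419, 0.1392645261799666]) @ [[-0.29, 0.5, -0.82],[0.82, -0.30, -0.48],[-0.49, -0.81, -0.32]]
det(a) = 0.01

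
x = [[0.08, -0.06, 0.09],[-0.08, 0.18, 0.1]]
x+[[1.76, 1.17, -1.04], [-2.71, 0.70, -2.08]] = [[1.84, 1.11, -0.95], [-2.79, 0.88, -1.98]]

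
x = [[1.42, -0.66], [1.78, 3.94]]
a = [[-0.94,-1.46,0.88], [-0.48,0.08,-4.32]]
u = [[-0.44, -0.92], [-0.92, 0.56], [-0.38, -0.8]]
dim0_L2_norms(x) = [2.28, 3.99]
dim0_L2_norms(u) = [1.09, 1.34]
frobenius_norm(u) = 1.73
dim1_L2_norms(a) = [1.95, 4.35]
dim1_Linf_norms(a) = [1.46, 4.32]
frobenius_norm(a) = 4.76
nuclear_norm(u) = 2.42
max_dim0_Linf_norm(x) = 3.94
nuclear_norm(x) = 5.89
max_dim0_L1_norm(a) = 5.2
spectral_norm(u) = 1.36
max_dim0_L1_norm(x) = 4.6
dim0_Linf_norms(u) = [0.92, 0.92]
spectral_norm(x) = 4.32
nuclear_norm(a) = 6.17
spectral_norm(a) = 4.43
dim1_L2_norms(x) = [1.57, 4.32]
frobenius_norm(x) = 4.60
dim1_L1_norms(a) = [3.28, 4.88]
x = a @ u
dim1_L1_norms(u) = [1.36, 1.48, 1.18]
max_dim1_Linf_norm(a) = 4.32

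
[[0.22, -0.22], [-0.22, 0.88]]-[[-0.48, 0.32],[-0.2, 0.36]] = [[0.70, -0.54], [-0.02, 0.52]]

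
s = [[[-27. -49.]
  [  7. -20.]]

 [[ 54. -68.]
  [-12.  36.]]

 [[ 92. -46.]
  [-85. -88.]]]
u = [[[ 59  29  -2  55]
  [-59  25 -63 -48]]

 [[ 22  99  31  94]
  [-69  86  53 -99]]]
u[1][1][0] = -69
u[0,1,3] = -48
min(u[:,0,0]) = 22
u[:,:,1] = [[29, 25], [99, 86]]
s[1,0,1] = -68.0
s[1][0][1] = -68.0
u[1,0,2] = 31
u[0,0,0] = 59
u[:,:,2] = [[-2, -63], [31, 53]]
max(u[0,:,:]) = 59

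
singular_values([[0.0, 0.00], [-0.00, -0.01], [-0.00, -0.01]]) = [0.01, 0.0]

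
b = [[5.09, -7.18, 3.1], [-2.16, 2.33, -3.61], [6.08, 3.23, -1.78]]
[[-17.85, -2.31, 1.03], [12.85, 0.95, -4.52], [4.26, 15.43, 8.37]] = b@[[-0.57, 1.70, 1.12], [0.96, 1.35, 1.25], [-2.60, -0.41, 1.39]]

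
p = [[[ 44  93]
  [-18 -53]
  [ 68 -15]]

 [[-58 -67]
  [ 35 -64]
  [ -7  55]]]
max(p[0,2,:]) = 68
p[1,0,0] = -58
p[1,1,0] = 35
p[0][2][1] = -15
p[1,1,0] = 35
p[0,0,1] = 93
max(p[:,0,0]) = 44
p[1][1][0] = 35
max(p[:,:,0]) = 68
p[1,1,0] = 35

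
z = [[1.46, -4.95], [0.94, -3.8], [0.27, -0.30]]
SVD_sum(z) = [[1.39, -4.97], [1.05, -3.77], [0.10, -0.35]] + [[0.07, 0.02], [-0.11, -0.03], [0.17, 0.05]]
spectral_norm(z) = 6.49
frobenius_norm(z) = 6.49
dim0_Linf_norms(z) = [1.46, 4.95]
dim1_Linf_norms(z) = [4.95, 3.8, 0.3]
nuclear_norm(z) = 6.71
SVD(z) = [[-0.80, 0.33], [-0.6, -0.51], [-0.06, 0.79]] @ diag([6.486078302650455, 0.22668977014195013]) @ [[-0.27, 0.96], [0.96, 0.27]]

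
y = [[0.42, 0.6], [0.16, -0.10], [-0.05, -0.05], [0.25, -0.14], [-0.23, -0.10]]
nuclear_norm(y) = 1.13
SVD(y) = [[-0.95, 0.17], [-0.03, -0.52], [0.09, 0.02], [-0.07, -0.78], [0.29, 0.31]] @ diag([0.7688944922565406, 0.36166456804276054]) @ [[-0.64, -0.77], [-0.77, 0.64]]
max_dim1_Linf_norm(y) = 0.6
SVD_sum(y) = [[0.47,0.56], [0.02,0.02], [-0.05,-0.05], [0.03,0.04], [-0.14,-0.17]] + [[-0.05, 0.04], [0.14, -0.12], [-0.0, 0.00], [0.22, -0.18], [-0.09, 0.07]]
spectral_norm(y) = 0.77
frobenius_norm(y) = 0.85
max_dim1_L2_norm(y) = 0.73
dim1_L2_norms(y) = [0.73, 0.19, 0.07, 0.29, 0.25]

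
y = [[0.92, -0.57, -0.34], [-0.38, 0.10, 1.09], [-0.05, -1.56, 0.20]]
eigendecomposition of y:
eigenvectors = [[(-0.96+0j), (-0.3-0.03j), (-0.3+0.03j)], [0.14+0.00j, -0.01+0.59j, (-0.01-0.59j)], [(-0.23+0j), (-0.75+0j), (-0.75-0j)]]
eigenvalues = [(0.92+0j), (0.15+1.21j), (0.15-1.21j)]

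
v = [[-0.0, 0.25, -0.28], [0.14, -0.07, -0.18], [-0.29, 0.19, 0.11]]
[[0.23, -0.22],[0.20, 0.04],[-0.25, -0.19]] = v@[[0.81, 0.44], [0.24, -0.53], [-0.59, 0.31]]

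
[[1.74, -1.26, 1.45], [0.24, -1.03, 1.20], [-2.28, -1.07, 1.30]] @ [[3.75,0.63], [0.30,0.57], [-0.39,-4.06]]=[[5.58, -5.51], [0.12, -5.31], [-9.38, -7.32]]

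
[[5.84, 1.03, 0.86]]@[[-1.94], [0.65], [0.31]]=[[-10.39]]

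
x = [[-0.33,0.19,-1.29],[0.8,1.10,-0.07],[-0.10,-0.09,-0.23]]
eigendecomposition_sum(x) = [[0.11, 0.2, -0.10], [0.59, 1.1, -0.57], [-0.04, -0.08, 0.04]] + [[-0.41, -0.03, -1.40], [0.19, 0.01, 0.64], [-0.06, -0.00, -0.21]] + [[-0.02, 0.02, 0.21],  [0.02, -0.01, -0.14],  [0.01, -0.01, -0.06]]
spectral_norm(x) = 1.37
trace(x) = 0.54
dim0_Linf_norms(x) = [0.8, 1.1, 1.29]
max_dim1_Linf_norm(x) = 1.29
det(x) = 0.07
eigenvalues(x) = [1.25, -0.61, -0.09]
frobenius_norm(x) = 1.93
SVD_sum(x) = [[0.27, 0.56, -0.42],  [0.41, 0.86, -0.64],  [0.01, 0.02, -0.01]] + [[-0.59, -0.37, -0.88],[0.39, 0.24, 0.57],[-0.14, -0.09, -0.21]] + [[-0.01, 0.0, 0.0], [0.00, -0.00, -0.0], [0.03, -0.02, -0.01]]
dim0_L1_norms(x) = [1.23, 1.38, 1.59]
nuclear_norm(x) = 2.77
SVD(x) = [[0.54, -0.82, -0.17],[0.84, 0.54, 0.09],[0.02, -0.19, 0.98]] @ diag([1.3690105289537047, 1.3635569789475182, 0.0390196973004295]) @ [[0.36, 0.75, -0.56], [0.53, 0.33, 0.78], [0.77, -0.57, -0.28]]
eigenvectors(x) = [[-0.18, -0.90, -0.8],[-0.98, 0.41, 0.55],[0.07, -0.14, 0.23]]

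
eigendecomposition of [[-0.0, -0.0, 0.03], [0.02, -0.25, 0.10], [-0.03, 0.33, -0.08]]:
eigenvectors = [[-0.06, -0.99, 0.66], [-0.65, -0.11, 0.29], [0.75, -0.08, 0.69]]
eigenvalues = [-0.36, 0.0, 0.03]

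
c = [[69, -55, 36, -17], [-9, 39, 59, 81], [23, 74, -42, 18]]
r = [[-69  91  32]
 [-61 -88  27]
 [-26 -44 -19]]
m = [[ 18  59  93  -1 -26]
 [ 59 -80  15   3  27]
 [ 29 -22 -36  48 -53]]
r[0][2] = 32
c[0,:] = [69, -55, 36, -17]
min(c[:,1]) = -55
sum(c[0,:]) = 33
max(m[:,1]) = 59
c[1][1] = 39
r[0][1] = 91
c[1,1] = 39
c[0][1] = -55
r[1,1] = -88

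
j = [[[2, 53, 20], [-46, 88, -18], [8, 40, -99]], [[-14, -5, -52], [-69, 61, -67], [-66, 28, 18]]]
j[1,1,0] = -69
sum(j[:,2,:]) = -71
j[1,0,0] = -14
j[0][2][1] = 40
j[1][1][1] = 61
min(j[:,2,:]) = -99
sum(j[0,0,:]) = 75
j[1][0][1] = -5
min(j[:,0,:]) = -52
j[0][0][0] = 2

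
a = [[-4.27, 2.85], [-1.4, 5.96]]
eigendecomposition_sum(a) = [[-4.03, 1.17], [-0.57, 0.17]] + [[-0.24, 1.68], [-0.83, 5.79]]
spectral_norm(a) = 7.45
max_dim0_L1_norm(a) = 8.81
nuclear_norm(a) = 10.33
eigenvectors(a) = [[-0.99, -0.28], [-0.14, -0.96]]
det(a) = -21.46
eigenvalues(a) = [-3.86, 5.55]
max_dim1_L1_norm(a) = 7.36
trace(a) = 1.69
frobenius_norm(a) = 7.99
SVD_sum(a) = [[-2.31, 3.99], [-2.94, 5.07]] + [[-1.96,-1.14], [1.54,0.89]]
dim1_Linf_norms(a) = [4.27, 5.96]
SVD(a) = [[0.62, 0.79], [0.79, -0.62]] @ diag([7.452968042217002, 2.8792824386801783]) @ [[-0.50, 0.86],[-0.86, -0.5]]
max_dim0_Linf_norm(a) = 5.96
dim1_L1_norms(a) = [7.12, 7.36]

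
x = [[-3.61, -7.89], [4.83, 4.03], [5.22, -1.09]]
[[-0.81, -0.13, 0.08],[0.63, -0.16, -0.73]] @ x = [[2.71, 5.78], [-6.86, -4.82]]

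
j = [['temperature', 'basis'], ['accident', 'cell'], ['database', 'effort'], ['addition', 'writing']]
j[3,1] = 'writing'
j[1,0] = 'accident'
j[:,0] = ['temperature', 'accident', 'database', 'addition']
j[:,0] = ['temperature', 'accident', 'database', 'addition']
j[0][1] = 'basis'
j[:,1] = ['basis', 'cell', 'effort', 'writing']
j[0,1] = 'basis'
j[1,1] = 'cell'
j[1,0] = 'accident'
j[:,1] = ['basis', 'cell', 'effort', 'writing']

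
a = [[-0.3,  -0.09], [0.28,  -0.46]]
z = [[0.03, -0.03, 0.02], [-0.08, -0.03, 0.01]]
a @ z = [[-0.0, 0.01, -0.01], [0.05, 0.01, 0.00]]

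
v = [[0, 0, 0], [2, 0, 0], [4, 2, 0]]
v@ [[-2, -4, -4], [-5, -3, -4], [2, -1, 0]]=[[0, 0, 0], [-4, -8, -8], [-18, -22, -24]]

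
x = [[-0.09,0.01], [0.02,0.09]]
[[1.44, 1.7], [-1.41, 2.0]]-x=[[1.53, 1.69], [-1.43, 1.91]]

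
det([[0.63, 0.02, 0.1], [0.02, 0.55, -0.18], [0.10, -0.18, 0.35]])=0.095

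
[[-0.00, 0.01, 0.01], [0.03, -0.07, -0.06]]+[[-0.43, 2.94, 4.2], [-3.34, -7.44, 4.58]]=[[-0.43, 2.95, 4.21],  [-3.31, -7.51, 4.52]]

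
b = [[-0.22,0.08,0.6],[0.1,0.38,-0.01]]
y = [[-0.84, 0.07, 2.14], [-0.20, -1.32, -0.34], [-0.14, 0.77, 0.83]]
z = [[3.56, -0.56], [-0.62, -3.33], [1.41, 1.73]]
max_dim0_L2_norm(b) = 0.6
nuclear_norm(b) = 1.04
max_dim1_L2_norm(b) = 0.64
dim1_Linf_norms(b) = [0.6, 0.38]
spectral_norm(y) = 2.52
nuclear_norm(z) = 7.64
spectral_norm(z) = 4.15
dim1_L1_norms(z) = [4.12, 3.95, 3.14]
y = z @ b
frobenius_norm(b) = 0.75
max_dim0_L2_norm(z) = 3.88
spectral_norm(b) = 0.64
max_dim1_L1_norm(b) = 0.9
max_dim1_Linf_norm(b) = 0.6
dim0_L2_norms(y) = [0.87, 1.53, 2.32]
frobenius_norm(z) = 5.43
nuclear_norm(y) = 3.98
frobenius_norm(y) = 2.91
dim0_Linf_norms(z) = [3.56, 3.33]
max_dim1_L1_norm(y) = 3.05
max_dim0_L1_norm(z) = 5.62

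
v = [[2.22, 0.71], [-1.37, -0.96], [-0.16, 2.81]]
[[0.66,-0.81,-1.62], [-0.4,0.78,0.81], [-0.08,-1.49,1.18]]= v@[[0.30,-0.19,-0.85], [-0.01,-0.54,0.37]]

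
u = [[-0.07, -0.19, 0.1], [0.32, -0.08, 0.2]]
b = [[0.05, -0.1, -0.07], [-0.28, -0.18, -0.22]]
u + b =[[-0.02, -0.29, 0.03], [0.04, -0.26, -0.02]]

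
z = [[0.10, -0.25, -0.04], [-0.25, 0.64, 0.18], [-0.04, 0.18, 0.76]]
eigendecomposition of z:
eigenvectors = [[0.93,0.30,-0.23], [0.37,-0.67,0.65], [-0.04,0.68,0.73]]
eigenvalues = [0.0, 0.57, 0.93]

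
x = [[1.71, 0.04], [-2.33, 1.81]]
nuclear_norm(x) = 4.24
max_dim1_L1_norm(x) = 4.14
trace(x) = 3.52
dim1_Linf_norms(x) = [1.71, 2.33]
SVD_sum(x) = [[1.28, -0.72], [-2.54, 1.43]] + [[0.43, 0.76], [0.21, 0.38]]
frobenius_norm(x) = 3.41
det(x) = 3.19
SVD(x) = [[-0.45, 0.89], [0.89, 0.45]] @ diag([3.267841639689522, 0.9756592734716854]) @ [[-0.87, 0.49],[0.49, 0.87]]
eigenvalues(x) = [(1.76+0.3j), (1.76-0.3j)]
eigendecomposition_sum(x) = [[0.86+0.30j, 0.02-0.12j], [-1.17+6.81j, 0.90+0.00j]] + [[0.86-0.30j, (0.02+0.12j)], [-1.17-6.81j, 0.90-0.00j]]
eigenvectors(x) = [[-0.02+0.13j,(-0.02-0.13j)], [(-0.99+0j),-0.99-0.00j]]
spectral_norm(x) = 3.27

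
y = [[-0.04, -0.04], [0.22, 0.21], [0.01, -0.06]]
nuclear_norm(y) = 0.36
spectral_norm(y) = 0.31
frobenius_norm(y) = 0.32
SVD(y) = [[-0.18,  0.0],[0.98,  0.12],[-0.11,  0.99]] @ diag([0.31129037069081306, 0.049983048278153405]) @ [[0.71, 0.7], [0.70, -0.71]]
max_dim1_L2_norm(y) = 0.3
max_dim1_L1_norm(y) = 0.43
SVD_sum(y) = [[-0.04, -0.04],[0.22, 0.21],[-0.02, -0.02]] + [[0.00, -0.0], [0.0, -0.00], [0.03, -0.04]]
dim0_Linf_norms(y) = [0.22, 0.21]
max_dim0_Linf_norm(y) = 0.22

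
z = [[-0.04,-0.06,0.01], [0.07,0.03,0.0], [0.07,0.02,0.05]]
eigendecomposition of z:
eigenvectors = [[-0.35+0.48j, -0.35-0.48j, (0.04+0j)], [(0.66+0j), (0.66-0j), (0.11+0j)], [0.40-0.23j, (0.4+0.23j), (0.99+0j)]]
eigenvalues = [(-0.01+0.05j), (-0.01-0.05j), (0.05+0j)]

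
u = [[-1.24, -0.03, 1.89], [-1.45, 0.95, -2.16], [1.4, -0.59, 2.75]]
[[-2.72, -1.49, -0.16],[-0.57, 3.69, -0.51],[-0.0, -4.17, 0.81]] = u @[[1.18, -0.55, 0.42], [-0.32, 0.45, 0.56], [-0.67, -1.14, 0.2]]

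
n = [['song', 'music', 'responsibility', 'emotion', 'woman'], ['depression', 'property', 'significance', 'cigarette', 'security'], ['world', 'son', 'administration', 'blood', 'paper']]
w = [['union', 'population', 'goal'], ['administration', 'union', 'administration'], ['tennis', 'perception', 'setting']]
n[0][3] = 'emotion'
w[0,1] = 'population'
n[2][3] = 'blood'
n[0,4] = 'woman'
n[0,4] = 'woman'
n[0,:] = ['song', 'music', 'responsibility', 'emotion', 'woman']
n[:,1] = ['music', 'property', 'son']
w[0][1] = 'population'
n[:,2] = ['responsibility', 'significance', 'administration']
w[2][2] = 'setting'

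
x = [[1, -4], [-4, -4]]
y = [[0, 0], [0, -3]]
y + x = [[1, -4], [-4, -7]]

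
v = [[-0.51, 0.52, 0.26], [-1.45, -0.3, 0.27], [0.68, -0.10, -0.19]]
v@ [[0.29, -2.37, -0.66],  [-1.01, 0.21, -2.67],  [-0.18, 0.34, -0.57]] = [[-0.72, 1.41, -1.20], [-0.17, 3.47, 1.6], [0.33, -1.7, -0.07]]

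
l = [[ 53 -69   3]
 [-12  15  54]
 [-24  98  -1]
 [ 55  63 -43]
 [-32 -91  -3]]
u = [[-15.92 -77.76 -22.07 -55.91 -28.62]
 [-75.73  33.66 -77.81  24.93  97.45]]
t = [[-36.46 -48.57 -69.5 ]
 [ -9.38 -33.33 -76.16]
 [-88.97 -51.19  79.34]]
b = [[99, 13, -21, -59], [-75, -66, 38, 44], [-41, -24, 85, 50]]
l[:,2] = [3, 54, -1, -43, -3]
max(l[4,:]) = -3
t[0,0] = -36.46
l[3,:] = [55, 63, -43]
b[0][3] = -59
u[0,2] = -22.07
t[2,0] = -88.97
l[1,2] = 54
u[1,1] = 33.66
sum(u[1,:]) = 2.499999999999986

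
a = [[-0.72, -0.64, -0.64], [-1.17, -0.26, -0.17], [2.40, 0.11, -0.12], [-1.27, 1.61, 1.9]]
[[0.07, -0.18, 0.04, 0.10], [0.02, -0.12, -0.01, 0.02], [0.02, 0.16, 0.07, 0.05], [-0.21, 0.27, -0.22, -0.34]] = a@[[-0.01, 0.08, 0.02, 0.00],[0.12, -0.03, 0.07, 0.13],[-0.22, 0.22, -0.16, -0.29]]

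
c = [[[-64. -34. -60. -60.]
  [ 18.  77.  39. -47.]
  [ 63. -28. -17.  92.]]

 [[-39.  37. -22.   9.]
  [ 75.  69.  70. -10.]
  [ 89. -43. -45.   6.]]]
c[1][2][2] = -45.0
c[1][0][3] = 9.0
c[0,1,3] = -47.0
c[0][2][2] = -17.0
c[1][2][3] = 6.0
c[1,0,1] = 37.0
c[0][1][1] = 77.0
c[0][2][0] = 63.0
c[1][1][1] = 69.0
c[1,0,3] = 9.0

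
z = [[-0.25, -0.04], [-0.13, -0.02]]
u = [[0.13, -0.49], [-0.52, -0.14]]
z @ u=[[-0.01, 0.13], [-0.01, 0.07]]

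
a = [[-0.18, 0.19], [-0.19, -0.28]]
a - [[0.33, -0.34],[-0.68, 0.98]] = [[-0.51, 0.53], [0.49, -1.26]]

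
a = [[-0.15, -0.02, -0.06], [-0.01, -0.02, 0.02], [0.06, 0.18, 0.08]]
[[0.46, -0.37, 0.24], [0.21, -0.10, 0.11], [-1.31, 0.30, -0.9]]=a@[[-2.84,2.99,-1.08], [-7.17,1.47,-4.77], [1.87,-1.84,0.27]]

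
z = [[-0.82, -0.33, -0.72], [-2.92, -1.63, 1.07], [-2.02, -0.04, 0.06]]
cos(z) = [[-0.05, -0.22, -0.05],  [-1.33, -0.19, -0.11],  [-0.44, -0.19, 0.39]]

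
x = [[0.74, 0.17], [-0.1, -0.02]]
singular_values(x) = [0.77, 0.0]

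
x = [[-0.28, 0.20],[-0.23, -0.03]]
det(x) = 0.05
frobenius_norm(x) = 0.41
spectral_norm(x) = 0.39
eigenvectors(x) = [[-0.40+0.55j, (-0.4-0.55j)], [(-0.73+0j), -0.73-0.00j]]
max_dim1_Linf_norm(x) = 0.28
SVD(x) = [[-0.86,-0.51], [-0.51,0.86]] @ diag([0.39094394873411314, 0.13915038249382972]) @ [[0.92,-0.40], [-0.40,-0.92]]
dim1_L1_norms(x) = [0.48, 0.26]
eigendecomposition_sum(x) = [[(-0.14+0.03j), (0.1+0.09j)],[-0.12-0.10j, -0.02+0.14j]] + [[(-0.14-0.03j), 0.10-0.09j], [-0.12+0.10j, -0.02-0.14j]]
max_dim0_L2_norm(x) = 0.36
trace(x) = -0.31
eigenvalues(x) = [(-0.16+0.17j), (-0.16-0.17j)]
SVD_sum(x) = [[-0.31,  0.14], [-0.18,  0.08]] + [[0.03, 0.06], [-0.05, -0.11]]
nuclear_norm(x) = 0.53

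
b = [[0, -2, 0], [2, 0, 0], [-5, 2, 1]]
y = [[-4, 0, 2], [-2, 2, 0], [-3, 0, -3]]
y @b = [[-10, 12, 2], [4, 4, 0], [15, 0, -3]]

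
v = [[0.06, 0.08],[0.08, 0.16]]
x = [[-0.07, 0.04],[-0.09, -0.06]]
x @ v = [[-0.0, 0.00], [-0.01, -0.02]]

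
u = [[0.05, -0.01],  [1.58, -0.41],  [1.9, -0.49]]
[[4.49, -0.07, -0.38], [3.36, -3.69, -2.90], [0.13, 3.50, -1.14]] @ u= [[-0.61, 0.17], [-11.17, 2.9], [3.37, -0.88]]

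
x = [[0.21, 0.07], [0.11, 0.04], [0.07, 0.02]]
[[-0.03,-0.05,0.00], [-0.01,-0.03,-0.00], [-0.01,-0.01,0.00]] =x @ [[-0.28, -0.06, 0.32], [0.46, -0.47, -0.92]]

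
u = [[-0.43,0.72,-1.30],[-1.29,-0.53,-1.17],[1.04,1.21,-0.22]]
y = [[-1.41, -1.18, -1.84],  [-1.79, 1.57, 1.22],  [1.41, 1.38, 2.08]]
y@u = [[0.21,-2.62,3.62], [0.01,-0.64,0.22], [-0.22,2.8,-3.91]]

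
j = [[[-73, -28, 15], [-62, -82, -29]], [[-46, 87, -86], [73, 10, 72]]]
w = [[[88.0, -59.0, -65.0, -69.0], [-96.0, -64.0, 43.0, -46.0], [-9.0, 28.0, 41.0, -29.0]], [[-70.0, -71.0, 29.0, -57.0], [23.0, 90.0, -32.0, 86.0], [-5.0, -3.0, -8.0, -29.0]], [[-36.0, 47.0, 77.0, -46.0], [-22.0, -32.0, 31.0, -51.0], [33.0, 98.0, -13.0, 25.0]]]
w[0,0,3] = -69.0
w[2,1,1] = -32.0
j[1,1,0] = 73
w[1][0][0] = -70.0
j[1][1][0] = 73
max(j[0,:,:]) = 15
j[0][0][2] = 15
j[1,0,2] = -86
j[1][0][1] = 87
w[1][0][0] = -70.0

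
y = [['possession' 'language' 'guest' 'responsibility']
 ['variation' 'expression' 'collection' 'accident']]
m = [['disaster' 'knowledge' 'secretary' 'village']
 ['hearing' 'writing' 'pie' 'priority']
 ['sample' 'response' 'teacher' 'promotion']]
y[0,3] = 'responsibility'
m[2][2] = 'teacher'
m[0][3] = 'village'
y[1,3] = 'accident'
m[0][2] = 'secretary'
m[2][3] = 'promotion'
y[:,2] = ['guest', 'collection']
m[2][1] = 'response'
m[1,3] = 'priority'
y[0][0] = 'possession'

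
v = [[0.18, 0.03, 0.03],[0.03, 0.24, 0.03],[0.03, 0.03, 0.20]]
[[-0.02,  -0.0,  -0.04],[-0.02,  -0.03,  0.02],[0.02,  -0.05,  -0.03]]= v@ [[-0.13, 0.03, -0.21], [-0.07, -0.09, 0.14], [0.14, -0.24, -0.14]]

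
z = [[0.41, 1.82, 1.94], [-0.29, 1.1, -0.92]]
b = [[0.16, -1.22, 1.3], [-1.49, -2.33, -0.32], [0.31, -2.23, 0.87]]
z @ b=[[-2.04,-9.07,1.64], [-1.97,-0.16,-1.53]]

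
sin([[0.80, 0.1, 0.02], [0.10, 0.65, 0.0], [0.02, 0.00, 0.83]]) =[[0.71, 0.07, 0.01], [0.07, 0.6, -0.0], [0.01, -0.0, 0.74]]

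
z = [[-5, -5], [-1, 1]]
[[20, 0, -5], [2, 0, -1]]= z @ [[-3, 0, 1], [-1, 0, 0]]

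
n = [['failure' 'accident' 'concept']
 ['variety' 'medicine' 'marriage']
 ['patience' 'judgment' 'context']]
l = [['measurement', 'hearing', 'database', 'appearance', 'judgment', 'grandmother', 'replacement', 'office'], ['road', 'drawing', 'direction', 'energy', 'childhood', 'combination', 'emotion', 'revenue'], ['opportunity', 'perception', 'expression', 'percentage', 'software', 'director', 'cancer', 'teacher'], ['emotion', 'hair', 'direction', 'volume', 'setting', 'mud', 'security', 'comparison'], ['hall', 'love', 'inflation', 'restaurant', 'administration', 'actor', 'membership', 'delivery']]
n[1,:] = ['variety', 'medicine', 'marriage']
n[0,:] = ['failure', 'accident', 'concept']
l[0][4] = 'judgment'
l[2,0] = 'opportunity'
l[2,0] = 'opportunity'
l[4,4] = 'administration'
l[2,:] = ['opportunity', 'perception', 'expression', 'percentage', 'software', 'director', 'cancer', 'teacher']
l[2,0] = 'opportunity'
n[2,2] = 'context'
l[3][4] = 'setting'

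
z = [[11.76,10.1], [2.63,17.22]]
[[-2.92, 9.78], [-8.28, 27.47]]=z @ [[0.19, -0.62], [-0.51, 1.69]]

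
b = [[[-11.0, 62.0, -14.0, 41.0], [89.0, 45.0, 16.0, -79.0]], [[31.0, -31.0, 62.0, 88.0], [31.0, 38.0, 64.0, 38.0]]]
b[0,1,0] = 89.0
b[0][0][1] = 62.0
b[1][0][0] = 31.0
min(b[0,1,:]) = -79.0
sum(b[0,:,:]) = 149.0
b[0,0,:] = [-11.0, 62.0, -14.0, 41.0]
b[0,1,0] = 89.0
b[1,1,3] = 38.0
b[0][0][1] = 62.0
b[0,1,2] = 16.0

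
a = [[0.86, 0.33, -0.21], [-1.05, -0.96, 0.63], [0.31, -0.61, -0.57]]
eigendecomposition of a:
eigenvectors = [[(-0.82+0j), 0.02+0.15j, 0.02-0.15j], [(0.38+0j), 0.09-0.66j, 0.09+0.66j], [(-0.42+0j), 0.73+0.00j, 0.73-0.00j]]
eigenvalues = [(0.6+0j), (-0.63+0.62j), (-0.63-0.62j)]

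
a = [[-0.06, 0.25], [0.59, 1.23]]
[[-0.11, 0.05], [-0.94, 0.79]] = a @ [[-0.46,0.61], [-0.54,0.35]]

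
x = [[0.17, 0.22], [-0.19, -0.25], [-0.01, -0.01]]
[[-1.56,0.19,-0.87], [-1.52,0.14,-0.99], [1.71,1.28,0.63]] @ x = [[-0.29, -0.38], [-0.28, -0.36], [0.04, 0.05]]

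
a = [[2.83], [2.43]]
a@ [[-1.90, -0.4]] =[[-5.38, -1.13], [-4.62, -0.97]]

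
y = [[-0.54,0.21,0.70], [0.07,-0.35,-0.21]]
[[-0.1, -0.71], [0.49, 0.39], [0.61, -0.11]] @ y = [[0.00, 0.23, 0.08],[-0.24, -0.03, 0.26],[-0.34, 0.17, 0.45]]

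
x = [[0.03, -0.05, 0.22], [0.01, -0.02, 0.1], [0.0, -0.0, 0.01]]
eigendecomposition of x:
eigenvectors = [[0.96, 0.81, -0.99], [0.27, 0.59, -0.12], [0.00, 0.0, 0.06]]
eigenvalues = [0.02, -0.01, 0.01]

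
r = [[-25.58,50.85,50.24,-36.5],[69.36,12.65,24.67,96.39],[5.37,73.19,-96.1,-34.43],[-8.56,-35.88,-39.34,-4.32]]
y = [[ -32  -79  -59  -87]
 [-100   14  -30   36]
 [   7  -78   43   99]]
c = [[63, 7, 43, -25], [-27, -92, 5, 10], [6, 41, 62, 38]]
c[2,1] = 41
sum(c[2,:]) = 147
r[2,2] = -96.1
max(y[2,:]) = 99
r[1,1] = 12.65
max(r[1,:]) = 96.39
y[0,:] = [-32, -79, -59, -87]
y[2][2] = 43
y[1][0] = -100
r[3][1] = -35.88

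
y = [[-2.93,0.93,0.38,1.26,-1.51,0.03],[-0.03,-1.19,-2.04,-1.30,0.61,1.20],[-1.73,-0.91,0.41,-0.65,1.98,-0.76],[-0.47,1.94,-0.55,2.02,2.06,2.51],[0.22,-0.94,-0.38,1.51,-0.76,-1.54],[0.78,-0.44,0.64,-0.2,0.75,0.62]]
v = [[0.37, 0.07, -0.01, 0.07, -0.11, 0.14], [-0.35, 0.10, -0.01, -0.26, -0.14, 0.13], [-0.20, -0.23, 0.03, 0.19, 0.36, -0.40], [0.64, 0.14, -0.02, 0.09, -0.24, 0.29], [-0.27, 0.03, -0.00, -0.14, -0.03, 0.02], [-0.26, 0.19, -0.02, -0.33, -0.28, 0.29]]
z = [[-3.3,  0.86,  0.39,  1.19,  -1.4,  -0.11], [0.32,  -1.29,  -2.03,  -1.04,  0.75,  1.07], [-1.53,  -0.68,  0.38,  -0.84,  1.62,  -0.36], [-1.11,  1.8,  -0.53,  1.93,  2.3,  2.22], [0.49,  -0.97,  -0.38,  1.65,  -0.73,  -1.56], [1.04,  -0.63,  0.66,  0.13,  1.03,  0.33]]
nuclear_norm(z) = 16.95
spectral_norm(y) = 4.55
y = v + z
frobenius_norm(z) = 7.69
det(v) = 0.00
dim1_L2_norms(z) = [3.89, 2.95, 2.53, 4.32, 2.65, 1.76]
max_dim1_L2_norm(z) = 4.32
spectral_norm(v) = 1.03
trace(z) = -2.68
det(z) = -192.62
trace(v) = 0.85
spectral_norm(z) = 4.77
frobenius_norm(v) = 1.37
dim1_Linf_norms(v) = [0.37, 0.35, 0.4, 0.64, 0.27, 0.33]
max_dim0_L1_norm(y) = 7.67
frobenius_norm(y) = 7.67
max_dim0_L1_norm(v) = 2.09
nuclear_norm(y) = 17.13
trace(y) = -1.83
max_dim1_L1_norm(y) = 9.55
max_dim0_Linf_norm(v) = 0.64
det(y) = -226.64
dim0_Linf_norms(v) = [0.64, 0.23, 0.03, 0.33, 0.36, 0.4]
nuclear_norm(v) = 1.95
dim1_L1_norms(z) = [7.25, 6.5, 5.41, 9.89, 5.78, 3.82]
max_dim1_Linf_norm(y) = 2.93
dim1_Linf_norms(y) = [2.93, 2.04, 1.98, 2.51, 1.54, 0.78]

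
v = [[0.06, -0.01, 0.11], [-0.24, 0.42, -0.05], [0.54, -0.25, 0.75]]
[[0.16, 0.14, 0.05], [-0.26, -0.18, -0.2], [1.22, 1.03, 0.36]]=v@[[0.68, 0.95, -1.07], [-0.10, 0.2, -0.97], [1.11, 0.76, 0.93]]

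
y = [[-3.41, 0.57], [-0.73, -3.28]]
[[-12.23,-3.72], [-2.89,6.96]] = y @ [[3.60, 0.71], [0.08, -2.28]]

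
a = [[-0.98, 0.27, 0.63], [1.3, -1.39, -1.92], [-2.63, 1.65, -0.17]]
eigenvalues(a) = [(-0.56+0j), (-0.99+2.04j), (-0.99-2.04j)]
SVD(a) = [[-0.28,0.13,-0.95], [0.61,-0.74,-0.28], [-0.74,-0.66,0.13]] @ diag([3.899044513886482, 1.7395514160778593, 0.4223893340902908]) @ [[0.77,-0.55,-0.31], [0.37,-0.01,0.93], [0.52,0.83,-0.19]]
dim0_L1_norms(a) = [4.91, 3.31, 2.72]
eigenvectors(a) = [[0.53+0.00j, 0.08-0.20j, (0.08+0.2j)],  [(0.85+0j), (-0.24+0.6j), (-0.24-0.6j)],  [(-0.01+0j), 0.74+0.00j, (0.74-0j)]]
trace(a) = -2.54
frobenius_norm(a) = 4.29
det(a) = -2.86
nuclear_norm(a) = 6.06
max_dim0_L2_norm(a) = 3.09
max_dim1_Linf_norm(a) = 2.63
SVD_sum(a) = [[-0.85, 0.61, 0.35], [1.84, -1.31, -0.74], [-2.24, 1.59, 0.90]] + [[0.08, -0.0, 0.21], [-0.48, 0.01, -1.2], [-0.42, 0.01, -1.06]] + [[-0.21, -0.34, 0.08], [-0.06, -0.10, 0.02], [0.03, 0.05, -0.01]]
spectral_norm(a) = 3.90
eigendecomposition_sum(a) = [[(-0.37+0j), (-0.12-0j), (-0+0j)], [(-0.58+0j), -0.19-0.00j, (-0+0j)], [0.01-0.00j, 0.00+0.00j, 0.00-0.00j]] + [[(-0.31+0.28j), (0.2-0.18j), (0.32+0.15j)], [(0.94-0.86j), -0.60+0.53j, -0.96-0.47j], [(-1.32-0.63j), (0.82+0.4j), (-0.09+1.22j)]] + [[-0.31-0.28j, (0.2+0.18j), (0.32-0.15j)], [0.94+0.86j, -0.60-0.53j, (-0.96+0.47j)], [-1.32+0.63j, 0.82-0.40j, -0.09-1.22j]]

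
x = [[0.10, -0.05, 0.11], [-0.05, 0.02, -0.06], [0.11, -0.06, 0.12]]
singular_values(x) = [0.25, 0.01, 0.0]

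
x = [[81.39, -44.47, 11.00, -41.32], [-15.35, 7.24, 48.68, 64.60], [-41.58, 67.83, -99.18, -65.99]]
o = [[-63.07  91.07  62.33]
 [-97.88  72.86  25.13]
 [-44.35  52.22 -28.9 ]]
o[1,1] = 72.86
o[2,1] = 52.22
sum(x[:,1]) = 30.6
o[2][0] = -44.35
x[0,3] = -41.32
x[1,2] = 48.68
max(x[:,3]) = 64.6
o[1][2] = 25.13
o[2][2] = -28.9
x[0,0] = 81.39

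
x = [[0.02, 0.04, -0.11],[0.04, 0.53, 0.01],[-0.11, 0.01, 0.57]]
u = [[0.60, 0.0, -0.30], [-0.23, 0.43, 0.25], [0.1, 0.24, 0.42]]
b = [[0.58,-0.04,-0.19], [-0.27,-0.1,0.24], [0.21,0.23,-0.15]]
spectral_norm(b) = 0.75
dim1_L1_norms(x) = [0.17, 0.58, 0.69]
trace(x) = 1.12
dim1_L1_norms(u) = [0.9, 0.91, 0.76]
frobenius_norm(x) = 0.80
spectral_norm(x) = 0.59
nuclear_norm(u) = 1.58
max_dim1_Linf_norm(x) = 0.57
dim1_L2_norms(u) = [0.67, 0.55, 0.49]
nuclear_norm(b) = 1.09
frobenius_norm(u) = 1.00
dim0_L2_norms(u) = [0.65, 0.49, 0.57]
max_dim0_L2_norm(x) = 0.58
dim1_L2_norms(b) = [0.61, 0.37, 0.35]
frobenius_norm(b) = 0.80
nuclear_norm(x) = 1.13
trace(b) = 0.33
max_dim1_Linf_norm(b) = 0.58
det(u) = 0.10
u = x + b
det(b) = -0.02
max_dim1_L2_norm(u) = 0.67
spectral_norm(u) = 0.82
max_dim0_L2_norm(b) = 0.67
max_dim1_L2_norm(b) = 0.61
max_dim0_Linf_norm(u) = 0.6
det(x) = -0.00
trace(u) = 1.45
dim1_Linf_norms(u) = [0.6, 0.43, 0.42]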